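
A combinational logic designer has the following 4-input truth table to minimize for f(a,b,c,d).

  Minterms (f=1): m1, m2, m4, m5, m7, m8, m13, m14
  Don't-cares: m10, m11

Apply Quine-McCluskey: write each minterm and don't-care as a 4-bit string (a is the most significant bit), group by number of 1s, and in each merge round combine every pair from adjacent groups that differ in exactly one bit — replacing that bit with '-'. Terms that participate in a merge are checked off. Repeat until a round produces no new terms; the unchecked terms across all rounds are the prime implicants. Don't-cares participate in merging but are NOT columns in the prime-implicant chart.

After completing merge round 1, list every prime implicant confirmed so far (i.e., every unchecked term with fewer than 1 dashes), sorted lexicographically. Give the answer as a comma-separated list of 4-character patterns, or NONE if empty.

Round 0: 0001✓ 0010✓ 0100✓ 0101✓ 0111✓ 1000✓ 1010✓ 1011✓ 1101✓ 1110✓
Round 1: -010 -101 0-01 01-1 010- 1-10 10-0 101-
PIs = {-010, -101, 0-01, 01-1, 010-, 1-10, 10-0, 101-}

NONE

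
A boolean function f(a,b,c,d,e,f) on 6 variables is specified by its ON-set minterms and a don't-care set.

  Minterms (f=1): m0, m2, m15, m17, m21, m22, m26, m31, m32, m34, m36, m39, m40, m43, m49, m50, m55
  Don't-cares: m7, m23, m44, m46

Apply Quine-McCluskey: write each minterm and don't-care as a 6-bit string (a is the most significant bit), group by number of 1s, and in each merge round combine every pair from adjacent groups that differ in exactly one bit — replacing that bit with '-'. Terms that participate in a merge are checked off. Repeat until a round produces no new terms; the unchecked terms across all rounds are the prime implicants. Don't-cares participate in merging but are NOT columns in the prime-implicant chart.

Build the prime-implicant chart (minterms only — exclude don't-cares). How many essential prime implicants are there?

size-2^0 implicants → 000000(✓)  000010(✓)  000111(✓)  001111(✓)  010001(✓)  010101(✓)  010110(✓)  010111(✓)  011010  011111(✓)  100000(✓)  100010(✓)  100100(✓)  100111(✓)  101000(✓)  101011  101100(✓)  101110(✓)  110001(✓)  110010(✓)  110111(✓)
size-2^1 implicants → -00000(✓)  -00010(✓)  -00111(✓)  -10001  -10111(✓)  0-0111(✓)  0-1111(✓)  00-111(✓)  0000-0(✓)  01-111(✓)  010-01  0101-1  01011-  1-0010  1-0111(✓)  10-000(✓)  10-100(✓)  100-00(✓)  1000-0(✓)  101-00(✓)  1011-0
size-2^2 implicants → --0111  -000-0  0--111  10--00
Unchecked terms (primes): --0111, -000-0, -10001, 0--111, 010-01, 0101-1, 01011-, 011010, 1-0010, 10--00, 101011, 1011-0
Minterm coverage:
  m0 ⊆ -000-0 [E]
  m2 ⊆ -000-0 [E]
  m15 ⊆ 0--111 [E]
  m17 ⊆ -10001,010-01
  m21 ⊆ 010-01,0101-1
  m22 ⊆ 01011- [E]
  m26 ⊆ 011010 [E]
  m31 ⊆ 0--111 [E]
  m32 ⊆ -000-0,10--00
  m34 ⊆ -000-0,1-0010
  m36 ⊆ 10--00 [E]
  m39 ⊆ --0111 [E]
  m40 ⊆ 10--00 [E]
  m43 ⊆ 101011 [E]
  m49 ⊆ -10001 [E]
  m50 ⊆ 1-0010 [E]
  m55 ⊆ --0111 [E]
E = {--0111, -000-0, -10001, 0--111, 01011-, 011010, 1-0010, 10--00, 101011}

9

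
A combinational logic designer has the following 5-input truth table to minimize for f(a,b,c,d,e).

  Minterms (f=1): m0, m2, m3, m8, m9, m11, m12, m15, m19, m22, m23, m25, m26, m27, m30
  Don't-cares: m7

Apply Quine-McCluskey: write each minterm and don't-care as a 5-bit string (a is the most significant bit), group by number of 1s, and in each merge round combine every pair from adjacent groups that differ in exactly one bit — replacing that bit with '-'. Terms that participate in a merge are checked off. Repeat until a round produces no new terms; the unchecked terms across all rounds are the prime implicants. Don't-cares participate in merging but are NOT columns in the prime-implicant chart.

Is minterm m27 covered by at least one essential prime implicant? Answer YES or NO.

Round 0: 00000✓ 00010✓ 00011✓ 00111✓ 01000✓ 01001✓ 01011✓ 01100✓ 01111✓ 10011✓ 10110✓ 10111✓ 11001✓ 11010✓ 11011✓ 11110✓
Round 1: -0011✓ -0111✓ -1001✓ -1011✓ 0-000 0-011✓ 0-111✓ 00-11✓ 000-0 0001- 01-00 01-11✓ 010-1✓ 0100- 1-011✓ 1-110 10-11✓ 1011- 11-10 110-1✓ 1101-
Round 2: --011 -0-11 -10-1 0--11
PIs = {--011, -0-11, -10-1, 0--11, 0-000, 000-0, 0001-, 01-00, 0100-, 1-110, 1011-, 11-10, 1101-}
Coverage chart:
  m0: 0-000,000-0
  m2: 000-0,0001-
  m3: --011,-0-11,0--11,0001-
  m8: 0-000,01-00,0100-
  m9: -10-1,0100-
  m11: --011,-10-1,0--11
  m12: 01-00 ←essential
  m15: 0--11 ←essential
  m19: --011,-0-11
  m22: 1-110,1011-
  m23: -0-11,1011-
  m25: -10-1 ←essential
  m26: 11-10,1101-
  m27: --011,-10-1,1101-
  m30: 1-110,11-10
Essential: -10-1, 0--11, 01-00

YES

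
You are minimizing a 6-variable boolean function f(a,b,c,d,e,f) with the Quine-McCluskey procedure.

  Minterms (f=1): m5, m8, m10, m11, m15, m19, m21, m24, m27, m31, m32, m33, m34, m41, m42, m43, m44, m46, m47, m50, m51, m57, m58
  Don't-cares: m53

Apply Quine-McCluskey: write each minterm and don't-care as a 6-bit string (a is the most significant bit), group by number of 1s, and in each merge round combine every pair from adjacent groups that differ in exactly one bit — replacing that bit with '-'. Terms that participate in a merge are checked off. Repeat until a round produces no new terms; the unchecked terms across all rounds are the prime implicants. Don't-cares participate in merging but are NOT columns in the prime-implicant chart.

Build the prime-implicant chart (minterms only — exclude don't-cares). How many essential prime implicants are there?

6

size-2^0 implicants → 000101(✓)  001000(✓)  001010(✓)  001011(✓)  001111(✓)  010011(✓)  010101(✓)  011000(✓)  011011(✓)  011111(✓)  100000(✓)  100001(✓)  100010(✓)  101001(✓)  101010(✓)  101011(✓)  101100(✓)  101110(✓)  101111(✓)  110010(✓)  110011(✓)  110101(✓)  111001(✓)  111010(✓)
size-2^1 implicants → -01010(✓)  -01011(✓)  -01111(✓)  -10011  -10101  0-0101  0-1000  0-1011(✓)  0-1111(✓)  001-11(✓)  0010-0  00101-(✓)  01-011  011-11(✓)  1-0010(✓)  1-1001  1-1010(✓)  10-001  10-010(✓)  1000-0  10000-  101-10(✓)  101-11(✓)  1010-1  10101-(✓)  1011-0  10111-(✓)  11-010(✓)  11001-
size-2^2 implicants → -01-11  -0101-  0-1-11  1--010  101-1-
Unchecked terms (primes): -01-11, -0101-, -10011, -10101, 0-0101, 0-1-11, 0-1000, 0010-0, 01-011, 1--010, 1-1001, 10-001, 1000-0, 10000-, 101-1-, 1010-1, 1011-0, 11001-
Minterm coverage:
  m5 ⊆ 0-0101 [E]
  m8 ⊆ 0-1000,0010-0
  m10 ⊆ -0101-,0010-0
  m11 ⊆ -01-11,-0101-,0-1-11
  m15 ⊆ -01-11,0-1-11
  m19 ⊆ -10011,01-011
  m21 ⊆ -10101,0-0101
  m24 ⊆ 0-1000 [E]
  m27 ⊆ 0-1-11,01-011
  m31 ⊆ 0-1-11 [E]
  m32 ⊆ 1000-0,10000-
  m33 ⊆ 10-001,10000-
  m34 ⊆ 1--010,1000-0
  m41 ⊆ 1-1001,10-001,1010-1
  m42 ⊆ -0101-,1--010,101-1-
  m43 ⊆ -01-11,-0101-,101-1-,1010-1
  m44 ⊆ 1011-0 [E]
  m46 ⊆ 101-1-,1011-0
  m47 ⊆ -01-11,101-1-
  m50 ⊆ 1--010,11001-
  m51 ⊆ -10011,11001-
  m57 ⊆ 1-1001 [E]
  m58 ⊆ 1--010 [E]
E = {0-0101, 0-1-11, 0-1000, 1--010, 1-1001, 1011-0}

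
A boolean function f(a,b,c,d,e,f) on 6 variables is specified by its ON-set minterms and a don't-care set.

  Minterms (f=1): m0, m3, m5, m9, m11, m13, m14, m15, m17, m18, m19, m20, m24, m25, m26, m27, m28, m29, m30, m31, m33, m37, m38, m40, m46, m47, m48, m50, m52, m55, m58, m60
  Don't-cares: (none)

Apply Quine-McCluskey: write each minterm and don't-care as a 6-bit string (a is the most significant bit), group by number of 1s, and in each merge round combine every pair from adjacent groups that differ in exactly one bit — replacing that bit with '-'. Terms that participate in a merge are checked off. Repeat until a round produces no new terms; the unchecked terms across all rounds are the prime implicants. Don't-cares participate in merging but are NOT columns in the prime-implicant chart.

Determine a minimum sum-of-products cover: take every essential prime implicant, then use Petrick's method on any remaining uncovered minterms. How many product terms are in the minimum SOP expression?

size-2^0 implicants → 000000  000011(✓)  000101(✓)  001001(✓)  001011(✓)  001101(✓)  001110(✓)  001111(✓)  010001(✓)  010010(✓)  010011(✓)  010100(✓)  011000(✓)  011001(✓)  011010(✓)  011011(✓)  011100(✓)  011101(✓)  011110(✓)  011111(✓)  100001(✓)  100101(✓)  100110(✓)  101000  101110(✓)  101111(✓)  110000(✓)  110010(✓)  110100(✓)  110111  111010(✓)  111100(✓)
size-2^1 implicants → -00101  -01110(✓)  -01111(✓)  -10010(✓)  -10100(✓)  -11010(✓)  -11100(✓)  0-0011(✓)  0-1001(✓)  0-1011(✓)  0-1101(✓)  0-1110(✓)  0-1111(✓)  00-011(✓)  00-101  001-01(✓)  001-11(✓)  0010-1(✓)  0011-1(✓)  00111-(✓)  01-001(✓)  01-010(✓)  01-011(✓)  01-100(✓)  0100-1(✓)  01001-(✓)  011-00(✓)  011-01(✓)  011-10(✓)  011-11(✓)  0110-0(✓)  0110-1(✓)  01100-(✓)  01101-(✓)  0111-0(✓)  0111-1(✓)  01110-(✓)  01111-(✓)  10-110  100-01  10111-(✓)  11-010(✓)  11-100(✓)  110-00  1100-0
size-2^2 implicants → -0111-  -1-010  -1-100  0--011  0-1-01(✓)  0-1-11(✓)  0-10-1(✓)  0-11-1(✓)  0-111-  001--1(✓)  01-0-1  01-01-  011--0(✓)  011--1(✓)  011-0-(✓)  011-1-(✓)  0110--(✓)  0111--(✓)
size-2^3 implicants → 0-1--1  011---
Unchecked terms (primes): -00101, -0111-, -1-010, -1-100, 0--011, 0-1--1, 0-111-, 00-101, 000000, 01-0-1, 01-01-, 011---, 10-110, 100-01, 101000, 110-00, 1100-0, 110111
Minterm coverage:
  m0 ⊆ 000000 [E]
  m3 ⊆ 0--011 [E]
  m5 ⊆ -00101,00-101
  m9 ⊆ 0-1--1 [E]
  m11 ⊆ 0--011,0-1--1
  m13 ⊆ 0-1--1,00-101
  m14 ⊆ -0111-,0-111-
  m15 ⊆ -0111-,0-1--1,0-111-
  m17 ⊆ 01-0-1 [E]
  m18 ⊆ -1-010,01-01-
  m19 ⊆ 0--011,01-0-1,01-01-
  m20 ⊆ -1-100 [E]
  m24 ⊆ 011--- [E]
  m25 ⊆ 0-1--1,01-0-1,011---
  m26 ⊆ -1-010,01-01-,011---
  m27 ⊆ 0--011,0-1--1,01-0-1,01-01-,011---
  m28 ⊆ -1-100,011---
  m29 ⊆ 0-1--1,011---
  m30 ⊆ 0-111-,011---
  m31 ⊆ 0-1--1,0-111-,011---
  m33 ⊆ 100-01 [E]
  m37 ⊆ -00101,100-01
  m38 ⊆ 10-110 [E]
  m40 ⊆ 101000 [E]
  m46 ⊆ -0111-,10-110
  m47 ⊆ -0111- [E]
  m48 ⊆ 110-00,1100-0
  m50 ⊆ -1-010,1100-0
  m52 ⊆ -1-100,110-00
  m55 ⊆ 110111 [E]
  m58 ⊆ -1-010 [E]
  m60 ⊆ -1-100 [E]
E = {-0111-, -1-010, -1-100, 0--011, 0-1--1, 000000, 01-0-1, 011---, 10-110, 100-01, 101000, 110111}
Petrick residual → -00101, 110-00
Cover = b'c'de'f + b'cde + bd'ef' + bde'f' + a'd'ef + a'cf + a'b'c'd'e'f' + a'bd'f + a'bc + ab'def' + ab'c'e'f + ab'cd'e'f' + abc'e'f' + abc'def  |cover|=14

14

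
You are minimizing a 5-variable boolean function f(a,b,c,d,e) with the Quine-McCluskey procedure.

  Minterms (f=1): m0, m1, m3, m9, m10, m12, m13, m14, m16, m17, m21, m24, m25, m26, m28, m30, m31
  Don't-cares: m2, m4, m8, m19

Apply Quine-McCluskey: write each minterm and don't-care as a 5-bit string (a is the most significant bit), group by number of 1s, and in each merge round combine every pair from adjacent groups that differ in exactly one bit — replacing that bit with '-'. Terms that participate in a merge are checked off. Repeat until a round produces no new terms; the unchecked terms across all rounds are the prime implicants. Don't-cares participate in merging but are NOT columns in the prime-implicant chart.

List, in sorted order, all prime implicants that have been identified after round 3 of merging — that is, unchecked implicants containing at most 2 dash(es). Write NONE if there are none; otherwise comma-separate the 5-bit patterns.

-00-1, 0--00, 0-0-0, 000--, 01-0-, 10-01, 1111-

Round 0: 00000✓ 00001✓ 00010✓ 00011✓ 00100✓ 01000✓ 01001✓ 01010✓ 01100✓ 01101✓ 01110✓ 10000✓ 10001✓ 10011✓ 10101✓ 11000✓ 11001✓ 11010✓ 11100✓ 11110✓ 11111✓
Round 1: -0000✓ -0001✓ -0011✓ -1000✓ -1001✓ -1010✓ -1100✓ -1110✓ 0-000✓ 0-001✓ 0-010✓ 0-100✓ 00-00✓ 000-0✓ 000-1✓ 0000-✓ 0001-✓ 01-00✓ 01-01✓ 01-10✓ 010-0✓ 0100-✓ 011-0✓ 0110-✓ 1-000✓ 1-001✓ 10-01 100-1✓ 1000-✓ 11-00✓ 11-10✓ 110-0✓ 1100-✓ 111-0✓ 1111-
Round 2: --000✓ --001✓ -00-1 -000-✓ -1-00✓ -1-10✓ -10-0✓ -100-✓ -11-0✓ 0--00 0-0-0 0-00-✓ 000-- 01--0✓ 01-0- 1-00-✓ 11--0✓
Round 3: --00- -1--0
PIs = {--00-, -00-1, -1--0, 0--00, 0-0-0, 000--, 01-0-, 10-01, 1111-}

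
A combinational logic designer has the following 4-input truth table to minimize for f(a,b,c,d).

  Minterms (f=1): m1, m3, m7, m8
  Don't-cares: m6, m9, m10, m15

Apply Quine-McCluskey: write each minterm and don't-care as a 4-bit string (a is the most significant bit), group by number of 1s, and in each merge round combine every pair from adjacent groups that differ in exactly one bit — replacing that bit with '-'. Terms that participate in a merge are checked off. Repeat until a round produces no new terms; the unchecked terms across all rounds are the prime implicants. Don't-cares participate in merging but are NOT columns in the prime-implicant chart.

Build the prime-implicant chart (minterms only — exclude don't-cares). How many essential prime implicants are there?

0

size-2^0 implicants → 0001(✓)  0011(✓)  0110(✓)  0111(✓)  1000(✓)  1001(✓)  1010(✓)  1111(✓)
size-2^1 implicants → -001  -111  0-11  00-1  011-  10-0  100-
Unchecked terms (primes): -001, -111, 0-11, 00-1, 011-, 10-0, 100-
Minterm coverage:
  m1 ⊆ -001,00-1
  m3 ⊆ 0-11,00-1
  m7 ⊆ -111,0-11,011-
  m8 ⊆ 10-0,100-
(no essential prime implicants)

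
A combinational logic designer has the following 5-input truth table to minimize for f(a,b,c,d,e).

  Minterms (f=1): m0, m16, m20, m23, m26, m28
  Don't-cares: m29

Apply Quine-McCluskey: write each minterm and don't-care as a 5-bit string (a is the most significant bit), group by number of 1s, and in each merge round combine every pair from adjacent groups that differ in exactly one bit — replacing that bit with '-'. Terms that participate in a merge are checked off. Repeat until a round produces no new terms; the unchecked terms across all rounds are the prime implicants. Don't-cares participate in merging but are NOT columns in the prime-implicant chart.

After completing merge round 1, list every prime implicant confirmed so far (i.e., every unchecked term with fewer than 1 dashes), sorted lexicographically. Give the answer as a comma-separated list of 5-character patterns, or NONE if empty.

10111, 11010

size-2^0 implicants → 00000(✓)  10000(✓)  10100(✓)  10111  11010  11100(✓)  11101(✓)
size-2^1 implicants → -0000  1-100  10-00  1110-
Unchecked terms (primes): -0000, 1-100, 10-00, 10111, 11010, 1110-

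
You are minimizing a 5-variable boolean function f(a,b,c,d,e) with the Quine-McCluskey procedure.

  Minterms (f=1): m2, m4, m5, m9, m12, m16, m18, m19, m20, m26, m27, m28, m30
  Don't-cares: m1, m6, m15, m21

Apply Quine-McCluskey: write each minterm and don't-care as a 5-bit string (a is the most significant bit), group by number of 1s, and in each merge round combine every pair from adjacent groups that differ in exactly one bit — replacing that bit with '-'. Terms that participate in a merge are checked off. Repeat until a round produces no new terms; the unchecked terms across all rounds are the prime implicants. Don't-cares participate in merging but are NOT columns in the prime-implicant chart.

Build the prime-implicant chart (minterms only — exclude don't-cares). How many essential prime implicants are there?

3

size-2^0 implicants → 00001(✓)  00010(✓)  00100(✓)  00101(✓)  00110(✓)  01001(✓)  01100(✓)  01111  10000(✓)  10010(✓)  10011(✓)  10100(✓)  10101(✓)  11010(✓)  11011(✓)  11100(✓)  11110(✓)
size-2^1 implicants → -0010  -0100(✓)  -0101(✓)  -1100(✓)  0-001  0-100(✓)  00-01  00-10  001-0  0010-(✓)  1-010(✓)  1-011(✓)  1-100(✓)  10-00  100-0  1001-(✓)  1010-(✓)  11-10  1101-(✓)  111-0
size-2^2 implicants → --100  -010-  1-01-
Unchecked terms (primes): --100, -0010, -010-, 0-001, 00-01, 00-10, 001-0, 01111, 1-01-, 10-00, 100-0, 11-10, 111-0
Minterm coverage:
  m2 ⊆ -0010,00-10
  m4 ⊆ --100,-010-,001-0
  m5 ⊆ -010-,00-01
  m9 ⊆ 0-001 [E]
  m12 ⊆ --100 [E]
  m16 ⊆ 10-00,100-0
  m18 ⊆ -0010,1-01-,100-0
  m19 ⊆ 1-01- [E]
  m20 ⊆ --100,-010-,10-00
  m26 ⊆ 1-01-,11-10
  m27 ⊆ 1-01- [E]
  m28 ⊆ --100,111-0
  m30 ⊆ 11-10,111-0
E = {--100, 0-001, 1-01-}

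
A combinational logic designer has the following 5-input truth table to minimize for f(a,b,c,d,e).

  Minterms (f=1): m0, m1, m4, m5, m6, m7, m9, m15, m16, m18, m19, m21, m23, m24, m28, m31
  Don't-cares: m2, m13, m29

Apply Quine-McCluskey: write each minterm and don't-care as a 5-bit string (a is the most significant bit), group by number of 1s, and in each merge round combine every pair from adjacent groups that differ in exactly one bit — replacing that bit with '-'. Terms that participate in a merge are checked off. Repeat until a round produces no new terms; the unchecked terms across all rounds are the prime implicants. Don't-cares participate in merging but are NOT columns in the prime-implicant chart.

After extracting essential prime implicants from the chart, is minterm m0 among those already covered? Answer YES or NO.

NO

[col 0] 00000*, 00001*, 00010*, 00100*, 00101*, 00110*, 00111*, 01001*, 01101*, 01111*, 10000*, 10010*, 10011*, 10101*, 10111*, 11000*, 11100*, 11101*, 11111*
[col 1] -0000*, -0010*, -0101*, -0111*, -1101*, -1111*, 0-001*, 0-101*, 0-111*, 00-00*, 00-01*, 00-10*, 000-0*, 0000-*, 001-0*, 001-1*, 0010-*, 0011-*, 01-01*, 011-1*, 1-000, 1-101*, 1-111*, 10-11, 100-0*, 1001-, 101-1*, 11-00, 111-1*, 1110-
[col 2] --101*, --111*, -00-0, -01-1*, -11-1*, 0--01, 0-1-1*, 00--0, 00-0-, 001--, 1-1-1*
[col 3] --1-1
Prime implicants: --1-1, -00-0, 0--01, 00--0, 00-0-, 001--, 1-000, 10-11, 1001-, 11-00, 1110-
PI chart (minterm → PIs covering it):
  0 | -00-0,00--0,00-0-
  1 | 0--01,00-0-
  4 | 00--0,00-0-,001--
  5 | --1-1,0--01,00-0-,001--
  6 | 00--0,001--
  7 | --1-1,001--
  9 | 0--01  (sole → essential)
  15 | --1-1  (sole → essential)
  16 | -00-0,1-000
  18 | -00-0,1001-
  19 | 10-11,1001-
  21 | --1-1  (sole → essential)
  23 | --1-1,10-11
  24 | 1-000,11-00
  28 | 11-00,1110-
  31 | --1-1  (sole → essential)
Essential prime implicants: --1-1, 0--01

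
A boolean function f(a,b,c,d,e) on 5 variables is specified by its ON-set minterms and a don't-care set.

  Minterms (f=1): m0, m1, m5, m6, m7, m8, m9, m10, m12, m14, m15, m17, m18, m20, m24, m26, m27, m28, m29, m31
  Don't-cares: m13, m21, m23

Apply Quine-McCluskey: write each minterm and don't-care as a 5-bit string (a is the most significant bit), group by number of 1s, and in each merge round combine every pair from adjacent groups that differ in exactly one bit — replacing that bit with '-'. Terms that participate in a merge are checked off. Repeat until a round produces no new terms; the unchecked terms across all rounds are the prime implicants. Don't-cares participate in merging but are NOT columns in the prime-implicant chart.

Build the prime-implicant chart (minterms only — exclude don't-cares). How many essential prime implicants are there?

size-2^0 implicants → 00000(✓)  00001(✓)  00101(✓)  00110(✓)  00111(✓)  01000(✓)  01001(✓)  01010(✓)  01100(✓)  01101(✓)  01110(✓)  01111(✓)  10001(✓)  10010(✓)  10100(✓)  10101(✓)  10111(✓)  11000(✓)  11010(✓)  11011(✓)  11100(✓)  11101(✓)  11111(✓)
size-2^1 implicants → -0001(✓)  -0101(✓)  -0111(✓)  -1000(✓)  -1010(✓)  -1100(✓)  -1101(✓)  -1111(✓)  0-000(✓)  0-001(✓)  0-101(✓)  0-110(✓)  0-111(✓)  00-01(✓)  0000-(✓)  001-1(✓)  0011-(✓)  01-00(✓)  01-01(✓)  01-10(✓)  010-0(✓)  0100-(✓)  011-0(✓)  011-1(✓)  0110-(✓)  0111-(✓)  1-010  1-100(✓)  1-101(✓)  1-111(✓)  10-01(✓)  101-1(✓)  1010-(✓)  11-00(✓)  11-11  110-0(✓)  1101-  111-1(✓)  1110-(✓)
size-2^2 implicants → --101(✓)  --111(✓)  -0-01  -01-1(✓)  -1-00  -10-0  -11-1(✓)  -110-  0--01  0-00-  0-1-1(✓)  0-11-  01--0  01-0-  011--  1-1-1(✓)  1-10-
size-2^3 implicants → --1-1
Unchecked terms (primes): --1-1, -0-01, -1-00, -10-0, -110-, 0--01, 0-00-, 0-11-, 01--0, 01-0-, 011--, 1-010, 1-10-, 11-11, 1101-
Minterm coverage:
  m0 ⊆ 0-00- [E]
  m1 ⊆ -0-01,0--01,0-00-
  m5 ⊆ --1-1,-0-01,0--01
  m6 ⊆ 0-11- [E]
  m7 ⊆ --1-1,0-11-
  m8 ⊆ -1-00,-10-0,0-00-,01--0,01-0-
  m9 ⊆ 0--01,0-00-,01-0-
  m10 ⊆ -10-0,01--0
  m12 ⊆ -1-00,-110-,01--0,01-0-,011--
  m14 ⊆ 0-11-,01--0,011--
  m15 ⊆ --1-1,0-11-,011--
  m17 ⊆ -0-01 [E]
  m18 ⊆ 1-010 [E]
  m20 ⊆ 1-10- [E]
  m24 ⊆ -1-00,-10-0
  m26 ⊆ -10-0,1-010,1101-
  m27 ⊆ 11-11,1101-
  m28 ⊆ -1-00,-110-,1-10-
  m29 ⊆ --1-1,-110-,1-10-
  m31 ⊆ --1-1,11-11
E = {-0-01, 0-00-, 0-11-, 1-010, 1-10-}

5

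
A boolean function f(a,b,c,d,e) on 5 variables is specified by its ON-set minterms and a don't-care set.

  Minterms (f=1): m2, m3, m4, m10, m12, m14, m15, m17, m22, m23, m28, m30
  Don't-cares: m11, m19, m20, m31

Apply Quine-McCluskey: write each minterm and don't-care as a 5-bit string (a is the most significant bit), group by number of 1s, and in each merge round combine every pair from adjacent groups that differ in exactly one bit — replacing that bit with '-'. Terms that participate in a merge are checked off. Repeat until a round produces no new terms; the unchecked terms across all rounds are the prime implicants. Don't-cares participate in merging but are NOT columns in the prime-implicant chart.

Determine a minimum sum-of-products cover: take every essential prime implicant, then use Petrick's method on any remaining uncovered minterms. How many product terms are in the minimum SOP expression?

size-2^0 implicants → 00010(✓)  00011(✓)  00100(✓)  01010(✓)  01011(✓)  01100(✓)  01110(✓)  01111(✓)  10001(✓)  10011(✓)  10100(✓)  10110(✓)  10111(✓)  11100(✓)  11110(✓)  11111(✓)
size-2^1 implicants → -0011  -0100(✓)  -1100(✓)  -1110(✓)  -1111(✓)  0-010(✓)  0-011(✓)  0-100(✓)  0001-(✓)  01-10(✓)  01-11(✓)  0101-(✓)  011-0(✓)  0111-(✓)  1-100(✓)  1-110(✓)  1-111(✓)  10-11  100-1  101-0(✓)  1011-(✓)  111-0(✓)  1111-(✓)
size-2^2 implicants → --100  -11-0  -111-  0-01-  01-1-  1-1-0  1-11-
Unchecked terms (primes): --100, -0011, -11-0, -111-, 0-01-, 01-1-, 1-1-0, 1-11-, 10-11, 100-1
Minterm coverage:
  m2 ⊆ 0-01- [E]
  m3 ⊆ -0011,0-01-
  m4 ⊆ --100 [E]
  m10 ⊆ 0-01-,01-1-
  m12 ⊆ --100,-11-0
  m14 ⊆ -11-0,-111-,01-1-
  m15 ⊆ -111-,01-1-
  m17 ⊆ 100-1 [E]
  m22 ⊆ 1-1-0,1-11-
  m23 ⊆ 1-11-,10-11
  m28 ⊆ --100,-11-0,1-1-0
  m30 ⊆ -11-0,-111-,1-1-0,1-11-
E = {--100, 0-01-, 100-1}
Petrick residual → -111-, 1-11-
Cover = cd'e' + bcd + a'c'd + acd + ab'c'e  |cover|=5

5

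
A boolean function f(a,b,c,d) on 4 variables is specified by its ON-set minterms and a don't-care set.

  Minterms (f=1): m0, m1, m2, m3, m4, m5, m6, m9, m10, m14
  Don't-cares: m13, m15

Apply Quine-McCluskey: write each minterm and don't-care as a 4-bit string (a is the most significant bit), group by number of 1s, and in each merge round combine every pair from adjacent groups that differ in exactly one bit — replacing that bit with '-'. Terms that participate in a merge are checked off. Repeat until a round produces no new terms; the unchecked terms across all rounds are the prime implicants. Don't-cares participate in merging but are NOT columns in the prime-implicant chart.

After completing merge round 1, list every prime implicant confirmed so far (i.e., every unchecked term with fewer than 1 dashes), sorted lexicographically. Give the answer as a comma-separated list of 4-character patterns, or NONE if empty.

NONE

[col 0] 0000*, 0001*, 0010*, 0011*, 0100*, 0101*, 0110*, 1001*, 1010*, 1101*, 1110*, 1111*
[col 1] -001*, -010*, -101*, -110*, 0-00*, 0-01*, 0-10*, 00-0*, 00-1*, 000-*, 001-*, 01-0*, 010-*, 1-01*, 1-10*, 11-1, 111-
[col 2] --01, --10, 0--0, 0-0-, 00--
Prime implicants: --01, --10, 0--0, 0-0-, 00--, 11-1, 111-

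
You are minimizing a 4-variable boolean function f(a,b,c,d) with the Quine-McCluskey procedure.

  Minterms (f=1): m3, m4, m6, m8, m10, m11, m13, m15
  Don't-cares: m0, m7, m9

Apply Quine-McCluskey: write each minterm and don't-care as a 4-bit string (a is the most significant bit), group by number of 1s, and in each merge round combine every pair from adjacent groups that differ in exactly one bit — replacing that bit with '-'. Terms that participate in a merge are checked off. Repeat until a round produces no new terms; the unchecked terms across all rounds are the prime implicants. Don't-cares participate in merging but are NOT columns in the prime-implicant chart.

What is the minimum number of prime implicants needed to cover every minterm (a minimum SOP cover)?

4

[col 0] 0000*, 0011*, 0100*, 0110*, 0111*, 1000*, 1001*, 1010*, 1011*, 1101*, 1111*
[col 1] -000, -011*, -111*, 0-00, 0-11*, 01-0, 011-, 1-01*, 1-11*, 10-0*, 10-1*, 100-*, 101-*, 11-1*
[col 2] --11, 1--1, 10--
Prime implicants: --11, -000, 0-00, 01-0, 011-, 1--1, 10--
PI chart (minterm → PIs covering it):
  3 | --11  (sole → essential)
  4 | 0-00,01-0
  6 | 01-0,011-
  8 | -000,10--
  10 | 10--  (sole → essential)
  11 | --11,1--1,10--
  13 | 1--1  (sole → essential)
  15 | --11,1--1
Essential prime implicants: --11, 1--1, 10--
Petrick residual → 01-0
Minimum SOP uses 4 PIs: cd + a'bd' + ad + ab'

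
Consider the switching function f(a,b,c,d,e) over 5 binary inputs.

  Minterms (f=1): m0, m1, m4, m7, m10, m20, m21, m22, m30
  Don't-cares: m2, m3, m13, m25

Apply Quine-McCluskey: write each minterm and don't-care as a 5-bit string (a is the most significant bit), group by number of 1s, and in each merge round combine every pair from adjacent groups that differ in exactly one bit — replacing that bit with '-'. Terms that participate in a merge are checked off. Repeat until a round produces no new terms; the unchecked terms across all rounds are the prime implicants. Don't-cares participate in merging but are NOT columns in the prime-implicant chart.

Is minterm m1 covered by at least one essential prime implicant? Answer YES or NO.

YES

size-2^0 implicants → 00000(✓)  00001(✓)  00010(✓)  00011(✓)  00100(✓)  00111(✓)  01010(✓)  01101  10100(✓)  10101(✓)  10110(✓)  11001  11110(✓)
size-2^1 implicants → -0100  0-010  00-00  00-11  000-0(✓)  000-1(✓)  0000-(✓)  0001-(✓)  1-110  101-0  1010-
size-2^2 implicants → 000--
Unchecked terms (primes): -0100, 0-010, 00-00, 00-11, 000--, 01101, 1-110, 101-0, 1010-, 11001
Minterm coverage:
  m0 ⊆ 00-00,000--
  m1 ⊆ 000-- [E]
  m4 ⊆ -0100,00-00
  m7 ⊆ 00-11 [E]
  m10 ⊆ 0-010 [E]
  m20 ⊆ -0100,101-0,1010-
  m21 ⊆ 1010- [E]
  m22 ⊆ 1-110,101-0
  m30 ⊆ 1-110 [E]
E = {0-010, 00-11, 000--, 1-110, 1010-}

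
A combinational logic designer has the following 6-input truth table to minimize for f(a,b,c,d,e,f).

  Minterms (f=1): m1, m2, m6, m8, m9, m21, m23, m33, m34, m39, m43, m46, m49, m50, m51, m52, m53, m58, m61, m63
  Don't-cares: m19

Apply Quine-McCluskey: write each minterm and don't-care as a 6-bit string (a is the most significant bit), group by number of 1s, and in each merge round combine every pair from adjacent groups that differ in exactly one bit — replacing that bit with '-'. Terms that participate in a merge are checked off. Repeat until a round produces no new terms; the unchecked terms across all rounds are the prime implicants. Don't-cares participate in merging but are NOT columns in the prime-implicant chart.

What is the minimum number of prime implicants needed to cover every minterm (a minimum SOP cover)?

12

size-2^0 implicants → 000001(✓)  000010(✓)  000110(✓)  001000(✓)  001001(✓)  010011(✓)  010101(✓)  010111(✓)  100001(✓)  100010(✓)  100111  101011  101110  110001(✓)  110010(✓)  110011(✓)  110100(✓)  110101(✓)  111010(✓)  111101(✓)  111111(✓)
size-2^1 implicants → -00001  -00010  -10011  -10101  00-001  000-10  00100-  010-11  0101-1  1-0001  1-0010  11-010  11-101  110-01  1100-1  11001-  11010-  1111-1
Unchecked terms (primes): -00001, -00010, -10011, -10101, 00-001, 000-10, 00100-, 010-11, 0101-1, 1-0001, 1-0010, 100111, 101011, 101110, 11-010, 11-101, 110-01, 1100-1, 11001-, 11010-, 1111-1
Minterm coverage:
  m1 ⊆ -00001,00-001
  m2 ⊆ -00010,000-10
  m6 ⊆ 000-10 [E]
  m8 ⊆ 00100- [E]
  m9 ⊆ 00-001,00100-
  m21 ⊆ -10101,0101-1
  m23 ⊆ 010-11,0101-1
  m33 ⊆ -00001,1-0001
  m34 ⊆ -00010,1-0010
  m39 ⊆ 100111 [E]
  m43 ⊆ 101011 [E]
  m46 ⊆ 101110 [E]
  m49 ⊆ 1-0001,110-01,1100-1
  m50 ⊆ 1-0010,11-010,11001-
  m51 ⊆ -10011,1100-1,11001-
  m52 ⊆ 11010- [E]
  m53 ⊆ -10101,11-101,110-01,11010-
  m58 ⊆ 11-010 [E]
  m61 ⊆ 11-101,1111-1
  m63 ⊆ 1111-1 [E]
E = {000-10, 00100-, 100111, 101011, 101110, 11-010, 11010-, 1111-1}
Petrick residual → -00001, -00010, 0101-1, 1100-1
Cover = b'c'd'e'f + b'c'd'ef' + a'b'c'ef' + a'b'cd'e' + a'bc'df + ab'c'def + ab'cd'ef + ab'cdef' + abd'ef' + abc'd'f + abc'de' + abcdf  |cover|=12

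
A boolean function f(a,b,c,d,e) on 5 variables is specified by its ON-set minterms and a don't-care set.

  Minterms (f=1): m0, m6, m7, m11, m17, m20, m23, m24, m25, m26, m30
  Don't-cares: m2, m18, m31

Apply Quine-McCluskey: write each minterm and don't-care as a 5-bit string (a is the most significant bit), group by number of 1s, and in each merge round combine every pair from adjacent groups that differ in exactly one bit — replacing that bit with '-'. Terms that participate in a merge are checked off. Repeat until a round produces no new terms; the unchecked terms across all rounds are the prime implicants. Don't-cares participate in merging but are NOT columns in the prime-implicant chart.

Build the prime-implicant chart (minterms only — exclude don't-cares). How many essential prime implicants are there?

4

[col 0] 00000*, 00010*, 00110*, 00111*, 01011, 10001*, 10010*, 10100, 10111*, 11000*, 11001*, 11010*, 11110*, 11111*
[col 1] -0010, -0111, 00-10, 000-0, 0011-, 1-001, 1-010, 1-111, 11-10, 110-0, 1100-, 1111-
Prime implicants: -0010, -0111, 00-10, 000-0, 0011-, 01011, 1-001, 1-010, 1-111, 10100, 11-10, 110-0, 1100-, 1111-
PI chart (minterm → PIs covering it):
  0 | 000-0  (sole → essential)
  6 | 00-10,0011-
  7 | -0111,0011-
  11 | 01011  (sole → essential)
  17 | 1-001  (sole → essential)
  20 | 10100  (sole → essential)
  23 | -0111,1-111
  24 | 110-0,1100-
  25 | 1-001,1100-
  26 | 1-010,11-10,110-0
  30 | 11-10,1111-
Essential prime implicants: 000-0, 01011, 1-001, 10100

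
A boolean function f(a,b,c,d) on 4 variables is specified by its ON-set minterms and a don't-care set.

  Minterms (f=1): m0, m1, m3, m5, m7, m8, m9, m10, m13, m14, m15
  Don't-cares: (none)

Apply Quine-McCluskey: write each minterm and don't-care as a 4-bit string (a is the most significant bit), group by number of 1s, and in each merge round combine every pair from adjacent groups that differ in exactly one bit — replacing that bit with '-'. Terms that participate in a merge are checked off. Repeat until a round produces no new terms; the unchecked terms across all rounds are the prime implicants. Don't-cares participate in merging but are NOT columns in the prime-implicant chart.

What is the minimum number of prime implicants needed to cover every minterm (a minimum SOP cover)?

4

[col 0] 0000*, 0001*, 0011*, 0101*, 0111*, 1000*, 1001*, 1010*, 1101*, 1110*, 1111*
[col 1] -000*, -001*, -101*, -111*, 0-01*, 0-11*, 00-1*, 000-*, 01-1*, 1-01*, 1-10, 10-0, 100-*, 11-1*, 111-
[col 2] --01, -00-, -1-1, 0--1
Prime implicants: --01, -00-, -1-1, 0--1, 1-10, 10-0, 111-
PI chart (minterm → PIs covering it):
  0 | -00-  (sole → essential)
  1 | --01,-00-,0--1
  3 | 0--1  (sole → essential)
  5 | --01,-1-1,0--1
  7 | -1-1,0--1
  8 | -00-,10-0
  9 | --01,-00-
  10 | 1-10,10-0
  13 | --01,-1-1
  14 | 1-10,111-
  15 | -1-1,111-
Essential prime implicants: -00-, 0--1
Petrick residual → -1-1, 1-10
Minimum SOP uses 4 PIs: b'c' + bd + a'd + acd'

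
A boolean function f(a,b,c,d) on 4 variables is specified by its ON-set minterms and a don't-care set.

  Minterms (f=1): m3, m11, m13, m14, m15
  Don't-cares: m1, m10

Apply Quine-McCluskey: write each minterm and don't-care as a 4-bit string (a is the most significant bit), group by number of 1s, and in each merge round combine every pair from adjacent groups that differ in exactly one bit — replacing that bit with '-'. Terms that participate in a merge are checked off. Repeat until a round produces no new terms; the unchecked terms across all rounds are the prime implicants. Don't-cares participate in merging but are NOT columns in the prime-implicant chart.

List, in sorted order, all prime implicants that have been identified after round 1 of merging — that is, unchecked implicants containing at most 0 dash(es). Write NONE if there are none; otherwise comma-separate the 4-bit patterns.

NONE

[col 0] 0001*, 0011*, 1010*, 1011*, 1101*, 1110*, 1111*
[col 1] -011, 00-1, 1-10*, 1-11*, 101-*, 11-1, 111-*
[col 2] 1-1-
Prime implicants: -011, 00-1, 1-1-, 11-1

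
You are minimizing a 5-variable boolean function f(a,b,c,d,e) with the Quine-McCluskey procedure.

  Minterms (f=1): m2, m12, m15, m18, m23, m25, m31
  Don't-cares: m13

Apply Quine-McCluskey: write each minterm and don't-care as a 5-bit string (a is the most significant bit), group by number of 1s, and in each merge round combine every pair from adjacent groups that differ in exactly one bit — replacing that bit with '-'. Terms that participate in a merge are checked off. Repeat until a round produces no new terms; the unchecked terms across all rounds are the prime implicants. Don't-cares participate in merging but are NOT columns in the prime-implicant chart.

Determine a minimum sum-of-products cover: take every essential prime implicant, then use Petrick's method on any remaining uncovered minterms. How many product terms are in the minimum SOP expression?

5

size-2^0 implicants → 00010(✓)  01100(✓)  01101(✓)  01111(✓)  10010(✓)  10111(✓)  11001  11111(✓)
size-2^1 implicants → -0010  -1111  011-1  0110-  1-111
Unchecked terms (primes): -0010, -1111, 011-1, 0110-, 1-111, 11001
Minterm coverage:
  m2 ⊆ -0010 [E]
  m12 ⊆ 0110- [E]
  m15 ⊆ -1111,011-1
  m18 ⊆ -0010 [E]
  m23 ⊆ 1-111 [E]
  m25 ⊆ 11001 [E]
  m31 ⊆ -1111,1-111
E = {-0010, 0110-, 1-111, 11001}
Petrick residual → -1111
Cover = b'c'de' + bcde + a'bcd' + acde + abc'd'e  |cover|=5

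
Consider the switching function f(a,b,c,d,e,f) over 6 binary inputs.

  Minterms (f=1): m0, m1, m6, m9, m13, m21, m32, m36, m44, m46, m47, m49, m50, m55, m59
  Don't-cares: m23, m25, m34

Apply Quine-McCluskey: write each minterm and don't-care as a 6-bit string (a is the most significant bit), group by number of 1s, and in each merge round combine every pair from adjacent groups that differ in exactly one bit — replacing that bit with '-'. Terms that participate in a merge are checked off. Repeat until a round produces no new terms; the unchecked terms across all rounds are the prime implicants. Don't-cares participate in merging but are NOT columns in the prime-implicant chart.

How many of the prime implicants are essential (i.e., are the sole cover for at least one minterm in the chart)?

size-2^0 implicants → 000000(✓)  000001(✓)  000110  001001(✓)  001101(✓)  010101(✓)  010111(✓)  011001(✓)  100000(✓)  100010(✓)  100100(✓)  101100(✓)  101110(✓)  101111(✓)  110001  110010(✓)  110111(✓)  111011
size-2^1 implicants → -00000  -10111  0-1001  00-001  00000-  001-01  0101-1  1-0010  10-100  100-00  1000-0  1011-0  10111-
Unchecked terms (primes): -00000, -10111, 0-1001, 00-001, 00000-, 000110, 001-01, 0101-1, 1-0010, 10-100, 100-00, 1000-0, 1011-0, 10111-, 110001, 111011
Minterm coverage:
  m0 ⊆ -00000,00000-
  m1 ⊆ 00-001,00000-
  m6 ⊆ 000110 [E]
  m9 ⊆ 0-1001,00-001,001-01
  m13 ⊆ 001-01 [E]
  m21 ⊆ 0101-1 [E]
  m32 ⊆ -00000,100-00,1000-0
  m36 ⊆ 10-100,100-00
  m44 ⊆ 10-100,1011-0
  m46 ⊆ 1011-0,10111-
  m47 ⊆ 10111- [E]
  m49 ⊆ 110001 [E]
  m50 ⊆ 1-0010 [E]
  m55 ⊆ -10111 [E]
  m59 ⊆ 111011 [E]
E = {-10111, 000110, 001-01, 0101-1, 1-0010, 10111-, 110001, 111011}

8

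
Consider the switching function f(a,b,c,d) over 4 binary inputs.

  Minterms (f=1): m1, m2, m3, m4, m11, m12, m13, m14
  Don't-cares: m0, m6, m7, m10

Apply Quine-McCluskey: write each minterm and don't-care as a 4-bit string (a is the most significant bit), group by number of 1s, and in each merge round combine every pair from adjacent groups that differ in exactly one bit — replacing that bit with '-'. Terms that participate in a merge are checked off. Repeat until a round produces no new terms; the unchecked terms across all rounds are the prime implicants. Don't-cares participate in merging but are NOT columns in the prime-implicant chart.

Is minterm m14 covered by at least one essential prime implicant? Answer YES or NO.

NO

[col 0] 0000*, 0001*, 0010*, 0011*, 0100*, 0110*, 0111*, 1010*, 1011*, 1100*, 1101*, 1110*
[col 1] -010*, -011*, -100*, -110*, 0-00*, 0-10*, 0-11*, 00-0*, 00-1*, 000-*, 001-*, 01-0*, 011-*, 1-10*, 101-*, 11-0*, 110-
[col 2] --10, -01-, -1-0, 0--0, 0-1-, 00--
Prime implicants: --10, -01-, -1-0, 0--0, 0-1-, 00--, 110-
PI chart (minterm → PIs covering it):
  1 | 00--  (sole → essential)
  2 | --10,-01-,0--0,0-1-,00--
  3 | -01-,0-1-,00--
  4 | -1-0,0--0
  11 | -01-  (sole → essential)
  12 | -1-0,110-
  13 | 110-  (sole → essential)
  14 | --10,-1-0
Essential prime implicants: -01-, 00--, 110-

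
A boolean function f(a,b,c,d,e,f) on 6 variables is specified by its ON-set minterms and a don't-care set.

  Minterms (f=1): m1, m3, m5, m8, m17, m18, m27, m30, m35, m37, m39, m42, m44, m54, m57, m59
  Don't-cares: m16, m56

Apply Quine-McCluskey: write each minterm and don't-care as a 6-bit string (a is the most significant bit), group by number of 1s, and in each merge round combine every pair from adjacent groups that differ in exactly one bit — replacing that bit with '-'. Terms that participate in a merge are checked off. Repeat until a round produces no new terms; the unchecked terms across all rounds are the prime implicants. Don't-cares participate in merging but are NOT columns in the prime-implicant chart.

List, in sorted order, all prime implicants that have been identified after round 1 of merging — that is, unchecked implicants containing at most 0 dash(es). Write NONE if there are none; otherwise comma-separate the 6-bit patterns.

001000, 011110, 101010, 101100, 110110

[col 0] 000001*, 000011*, 000101*, 001000, 010000*, 010001*, 010010*, 011011*, 011110, 100011*, 100101*, 100111*, 101010, 101100, 110110, 111000*, 111001*, 111011*
[col 1] -00011, -00101, -11011, 0-0001, 000-01, 0000-1, 0100-0, 01000-, 100-11, 1001-1, 1110-1, 11100-
Prime implicants: -00011, -00101, -11011, 0-0001, 000-01, 0000-1, 001000, 0100-0, 01000-, 011110, 100-11, 1001-1, 101010, 101100, 110110, 1110-1, 11100-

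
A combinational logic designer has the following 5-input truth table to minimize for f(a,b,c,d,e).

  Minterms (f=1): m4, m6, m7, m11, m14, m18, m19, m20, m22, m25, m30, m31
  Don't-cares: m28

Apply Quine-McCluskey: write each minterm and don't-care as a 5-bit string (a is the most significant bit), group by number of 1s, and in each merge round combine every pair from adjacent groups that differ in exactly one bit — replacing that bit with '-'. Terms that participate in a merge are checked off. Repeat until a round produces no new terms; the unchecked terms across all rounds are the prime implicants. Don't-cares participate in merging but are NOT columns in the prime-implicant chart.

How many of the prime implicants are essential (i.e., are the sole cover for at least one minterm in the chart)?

Round 0: 00100✓ 00110✓ 00111✓ 01011 01110✓ 10010✓ 10011✓ 10100✓ 10110✓ 11001 11100✓ 11110✓ 11111✓
Round 1: -0100✓ -0110✓ -1110✓ 0-110✓ 001-0✓ 0011- 1-100✓ 1-110✓ 10-10 1001- 101-0✓ 111-0✓ 1111-
Round 2: --110 -01-0 1-1-0
PIs = {--110, -01-0, 0011-, 01011, 1-1-0, 10-10, 1001-, 11001, 1111-}
Coverage chart:
  m4: -01-0 ←essential
  m6: --110,-01-0,0011-
  m7: 0011- ←essential
  m11: 01011 ←essential
  m14: --110 ←essential
  m18: 10-10,1001-
  m19: 1001- ←essential
  m20: -01-0,1-1-0
  m22: --110,-01-0,1-1-0,10-10
  m25: 11001 ←essential
  m30: --110,1-1-0,1111-
  m31: 1111- ←essential
Essential: --110, -01-0, 0011-, 01011, 1001-, 11001, 1111-

7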